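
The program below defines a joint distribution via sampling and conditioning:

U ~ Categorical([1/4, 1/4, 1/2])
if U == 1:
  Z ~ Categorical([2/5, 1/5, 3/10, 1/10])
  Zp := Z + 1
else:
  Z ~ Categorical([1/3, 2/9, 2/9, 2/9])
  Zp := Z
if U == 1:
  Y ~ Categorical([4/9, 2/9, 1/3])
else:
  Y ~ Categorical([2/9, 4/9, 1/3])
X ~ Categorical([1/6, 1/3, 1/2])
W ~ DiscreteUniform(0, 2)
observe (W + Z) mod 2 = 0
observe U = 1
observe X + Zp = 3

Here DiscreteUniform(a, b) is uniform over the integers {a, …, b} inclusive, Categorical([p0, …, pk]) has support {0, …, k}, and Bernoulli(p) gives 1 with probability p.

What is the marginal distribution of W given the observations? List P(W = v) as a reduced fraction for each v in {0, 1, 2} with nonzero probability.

Enumerate traces; 15 have nonzero weight after conditioning:
  (U=1, Z=0, Y=0, X=2, W=0) weight 1/135
  (U=1, Z=0, Y=0, X=2, W=2) weight 1/135
  (U=1, Z=0, Y=1, X=2, W=0) weight 1/270
  (U=1, Z=0, Y=1, X=2, W=2) weight 1/270
  (U=1, Z=0, Y=2, X=2, W=0) weight 1/180
  (U=1, Z=0, Y=2, X=2, W=2) weight 1/180
  (U=1, Z=1, Y=0, X=1, W=1) weight 1/405
  (U=1, Z=1, Y=1, X=1, W=1) weight 1/810
  … 7 more
Group by W:
  weight(W=0) = 1/48
  weight(W=1) = 1/180
  weight(W=2) = 1/48
Total weight = 1/48 + 1/180 + 1/48 = 17/360
P(W=0 | obs) = 1/48 / 17/360 = 15/34
P(W=1 | obs) = 1/180 / 17/360 = 2/17
P(W=2 | obs) = 1/48 / 17/360 = 15/34

P(W=0) = 15/34, P(W=1) = 2/17, P(W=2) = 15/34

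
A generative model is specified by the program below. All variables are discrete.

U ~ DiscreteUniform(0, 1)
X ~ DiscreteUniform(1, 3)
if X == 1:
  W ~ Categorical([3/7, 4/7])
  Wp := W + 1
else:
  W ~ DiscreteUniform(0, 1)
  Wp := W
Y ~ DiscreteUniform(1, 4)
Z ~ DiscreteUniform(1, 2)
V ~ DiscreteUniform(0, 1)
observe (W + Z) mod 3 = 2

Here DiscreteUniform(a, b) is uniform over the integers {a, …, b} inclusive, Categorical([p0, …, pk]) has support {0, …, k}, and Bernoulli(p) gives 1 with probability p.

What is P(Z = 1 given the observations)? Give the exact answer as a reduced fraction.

P(Z = 1 | obs) = 11/21

Enumerate traces; 96 have nonzero weight after conditioning:
  (U=0, X=1, W=0, Y=1, Z=2, V=0) weight 1/224
  (U=0, X=1, W=0, Y=1, Z=2, V=1) weight 1/224
  (U=0, X=1, W=0, Y=2, Z=2, V=0) weight 1/224
  (U=0, X=1, W=0, Y=2, Z=2, V=1) weight 1/224
  (U=0, X=1, W=0, Y=3, Z=2, V=0) weight 1/224
  (U=0, X=1, W=0, Y=3, Z=2, V=1) weight 1/224
  (U=0, X=1, W=0, Y=4, Z=2, V=0) weight 1/224
  (U=0, X=1, W=0, Y=4, Z=2, V=1) weight 1/224
  (U=0, X=1, W=1, Y=1, Z=1, V=0) weight 1/168
  … 87 more
Group by Z:
  weight(Z=1) = 11/42
  weight(Z=2) = 5/21
Total weight = 11/42 + 5/21 = 1/2
P(Z=1 | obs) = 11/42 / 1/2 = 11/21
P(Z=2 | obs) = 5/21 / 1/2 = 10/21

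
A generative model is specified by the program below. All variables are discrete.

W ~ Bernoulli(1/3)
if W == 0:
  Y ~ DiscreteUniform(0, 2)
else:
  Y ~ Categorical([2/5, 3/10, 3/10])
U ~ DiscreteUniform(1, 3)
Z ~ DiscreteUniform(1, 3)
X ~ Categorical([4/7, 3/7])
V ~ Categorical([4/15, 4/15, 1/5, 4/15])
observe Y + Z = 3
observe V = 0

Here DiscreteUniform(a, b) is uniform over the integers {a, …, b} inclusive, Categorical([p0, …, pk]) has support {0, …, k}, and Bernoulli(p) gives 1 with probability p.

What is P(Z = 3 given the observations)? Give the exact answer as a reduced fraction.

Enumerate traces; 36 have nonzero weight after conditioning:
  (W=0, Y=0, U=1, Z=3, X=0, V=0) weight 32/8505
  (W=0, Y=0, U=1, Z=3, X=1, V=0) weight 8/2835
  (W=0, Y=0, U=2, Z=3, X=0, V=0) weight 32/8505
  (W=0, Y=0, U=2, Z=3, X=1, V=0) weight 8/2835
  (W=0, Y=0, U=3, Z=3, X=0, V=0) weight 32/8505
  (W=0, Y=0, U=3, Z=3, X=1, V=0) weight 8/2835
  (W=0, Y=1, U=1, Z=2, X=0, V=0) weight 32/8505
  (W=0, Y=1, U=1, Z=2, X=1, V=0) weight 8/2835
  (W=0, Y=2, U=1, Z=1, X=0, V=0) weight 32/8505
  … 27 more
Group by Z:
  weight(Z=1) = 58/2025
  weight(Z=2) = 58/2025
  weight(Z=3) = 64/2025
Total weight = 58/2025 + 58/2025 + 64/2025 = 4/45
P(Z=1 | obs) = 58/2025 / 4/45 = 29/90
P(Z=2 | obs) = 58/2025 / 4/45 = 29/90
P(Z=3 | obs) = 64/2025 / 4/45 = 16/45

P(Z = 3 | obs) = 16/45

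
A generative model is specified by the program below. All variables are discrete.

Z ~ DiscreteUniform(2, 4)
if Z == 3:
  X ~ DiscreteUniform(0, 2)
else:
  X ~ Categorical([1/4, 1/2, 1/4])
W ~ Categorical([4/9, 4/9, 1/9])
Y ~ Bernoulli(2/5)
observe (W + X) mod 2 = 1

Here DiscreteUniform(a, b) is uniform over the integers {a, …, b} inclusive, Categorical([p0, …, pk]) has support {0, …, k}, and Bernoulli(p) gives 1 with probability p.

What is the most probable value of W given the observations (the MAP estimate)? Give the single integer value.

argmax_v P(W = v | obs) = 1

Enumerate traces; 24 have nonzero weight after conditioning:
  (Z=2, X=0, W=1, Y=0) weight 1/45
  (Z=2, X=0, W=1, Y=1) weight 2/135
  (Z=2, X=1, W=0, Y=0) weight 2/45
  (Z=2, X=1, W=0, Y=1) weight 4/135
  (Z=2, X=1, W=2, Y=0) weight 1/90
  (Z=2, X=1, W=2, Y=1) weight 1/135
  (Z=2, X=2, W=1, Y=0) weight 1/45
  (Z=2, X=2, W=1, Y=1) weight 2/135
  … 16 more
Group by W:
  weight(W=0) = 16/81
  weight(W=1) = 20/81
  weight(W=2) = 4/81
Total weight = 16/81 + 20/81 + 4/81 = 40/81
P(W=0 | obs) = 16/81 / 40/81 = 2/5
P(W=1 | obs) = 20/81 / 40/81 = 1/2
P(W=2 | obs) = 4/81 / 40/81 = 1/10
argmax = 1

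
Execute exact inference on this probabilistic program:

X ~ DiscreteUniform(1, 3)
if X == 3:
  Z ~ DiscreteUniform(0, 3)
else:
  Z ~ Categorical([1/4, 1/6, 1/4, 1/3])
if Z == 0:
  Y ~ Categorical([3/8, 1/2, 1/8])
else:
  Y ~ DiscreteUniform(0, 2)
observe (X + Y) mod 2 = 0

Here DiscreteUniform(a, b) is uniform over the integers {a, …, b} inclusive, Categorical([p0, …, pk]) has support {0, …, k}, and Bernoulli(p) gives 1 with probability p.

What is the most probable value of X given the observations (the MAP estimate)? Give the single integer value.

Enumerate traces; 16 have nonzero weight after conditioning:
  (X=1, Z=0, Y=1) weight 1/24
  (X=1, Z=1, Y=1) weight 1/54
  (X=1, Z=2, Y=1) weight 1/36
  (X=1, Z=3, Y=1) weight 1/27
  (X=2, Z=0, Y=0) weight 1/32
  (X=2, Z=0, Y=2) weight 1/96
  (X=2, Z=1, Y=0) weight 1/54
  (X=2, Z=1, Y=2) weight 1/54
  (X=3, Z=0, Y=1) weight 1/24
  … 7 more
Group by X:
  weight(X=1) = 1/8
  weight(X=2) = 5/24
  weight(X=3) = 1/8
Total weight = 1/8 + 5/24 + 1/8 = 11/24
P(X=1 | obs) = 1/8 / 11/24 = 3/11
P(X=2 | obs) = 5/24 / 11/24 = 5/11
P(X=3 | obs) = 1/8 / 11/24 = 3/11
argmax = 2

argmax_v P(X = v | obs) = 2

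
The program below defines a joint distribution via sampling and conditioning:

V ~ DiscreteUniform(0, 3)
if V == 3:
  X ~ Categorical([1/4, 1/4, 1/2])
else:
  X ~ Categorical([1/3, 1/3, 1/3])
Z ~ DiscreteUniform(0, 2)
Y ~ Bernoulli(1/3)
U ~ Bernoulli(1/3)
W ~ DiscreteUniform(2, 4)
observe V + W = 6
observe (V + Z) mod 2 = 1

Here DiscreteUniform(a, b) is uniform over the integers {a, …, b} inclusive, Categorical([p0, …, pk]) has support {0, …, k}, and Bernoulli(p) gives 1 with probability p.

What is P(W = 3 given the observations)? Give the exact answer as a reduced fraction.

P(W = 3 | obs) = 2/3

Enumerate traces; 36 have nonzero weight after conditioning:
  (V=2, X=0, Z=1, Y=0, U=0, W=4) weight 1/243
  (V=2, X=0, Z=1, Y=0, U=1, W=4) weight 1/486
  (V=2, X=0, Z=1, Y=1, U=0, W=4) weight 1/486
  (V=2, X=0, Z=1, Y=1, U=1, W=4) weight 1/972
  (V=2, X=1, Z=1, Y=0, U=0, W=4) weight 1/243
  (V=2, X=1, Z=1, Y=0, U=1, W=4) weight 1/486
  (V=2, X=1, Z=1, Y=1, U=0, W=4) weight 1/486
  (V=2, X=1, Z=1, Y=1, U=1, W=4) weight 1/972
  (V=3, X=0, Z=0, Y=0, U=0, W=3) weight 1/324
  … 27 more
Group by W:
  weight(W=3) = 1/18
  weight(W=4) = 1/36
Total weight = 1/18 + 1/36 = 1/12
P(W=3 | obs) = 1/18 / 1/12 = 2/3
P(W=4 | obs) = 1/36 / 1/12 = 1/3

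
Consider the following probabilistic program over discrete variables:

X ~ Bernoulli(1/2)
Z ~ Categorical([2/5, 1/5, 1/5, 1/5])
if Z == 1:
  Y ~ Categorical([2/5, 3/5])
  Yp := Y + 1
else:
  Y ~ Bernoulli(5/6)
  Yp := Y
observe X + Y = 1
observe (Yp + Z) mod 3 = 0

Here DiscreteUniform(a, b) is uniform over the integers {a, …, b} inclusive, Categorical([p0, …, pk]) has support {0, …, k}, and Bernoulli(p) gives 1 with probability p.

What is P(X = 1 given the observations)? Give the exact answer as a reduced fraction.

P(X = 1 | obs) = 15/58

Enumerate traces; 4 have nonzero weight after conditioning:
  (X=0, Z=1, Y=1) weight 3/50
  (X=0, Z=2, Y=1) weight 1/12
  (X=1, Z=0, Y=0) weight 1/30
  (X=1, Z=3, Y=0) weight 1/60
Group by X:
  weight(X=0) = 43/300
  weight(X=1) = 1/20
Total weight = 43/300 + 1/20 = 29/150
P(X=0 | obs) = 43/300 / 29/150 = 43/58
P(X=1 | obs) = 1/20 / 29/150 = 15/58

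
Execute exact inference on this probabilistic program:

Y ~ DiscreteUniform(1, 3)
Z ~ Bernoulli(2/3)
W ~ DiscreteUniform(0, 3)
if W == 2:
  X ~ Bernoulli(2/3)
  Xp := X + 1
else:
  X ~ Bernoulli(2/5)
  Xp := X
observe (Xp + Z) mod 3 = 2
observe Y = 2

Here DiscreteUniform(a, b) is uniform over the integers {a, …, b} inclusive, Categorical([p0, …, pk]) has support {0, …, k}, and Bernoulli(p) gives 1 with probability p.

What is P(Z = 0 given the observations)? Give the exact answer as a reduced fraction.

Enumerate traces; 5 have nonzero weight after conditioning:
  (Y=2, Z=0, W=2, X=1) weight 1/54
  (Y=2, Z=1, W=0, X=1) weight 1/45
  (Y=2, Z=1, W=1, X=1) weight 1/45
  (Y=2, Z=1, W=2, X=0) weight 1/54
  (Y=2, Z=1, W=3, X=1) weight 1/45
Group by Z:
  weight(Z=0) = 1/54
  weight(Z=1) = 23/270
Total weight = 1/54 + 23/270 = 14/135
P(Z=0 | obs) = 1/54 / 14/135 = 5/28
P(Z=1 | obs) = 23/270 / 14/135 = 23/28

P(Z = 0 | obs) = 5/28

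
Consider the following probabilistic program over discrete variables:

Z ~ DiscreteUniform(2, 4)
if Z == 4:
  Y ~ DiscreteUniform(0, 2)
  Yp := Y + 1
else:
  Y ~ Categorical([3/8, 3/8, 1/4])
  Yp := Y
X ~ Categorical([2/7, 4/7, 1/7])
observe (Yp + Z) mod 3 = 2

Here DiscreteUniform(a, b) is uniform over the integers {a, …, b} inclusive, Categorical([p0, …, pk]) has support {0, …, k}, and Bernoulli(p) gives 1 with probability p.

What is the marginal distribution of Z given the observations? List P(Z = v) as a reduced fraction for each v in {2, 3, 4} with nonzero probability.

Enumerate traces; 9 have nonzero weight after conditioning:
  (Z=2, Y=0, X=0) weight 1/28
  (Z=2, Y=0, X=1) weight 1/14
  (Z=2, Y=0, X=2) weight 1/56
  (Z=3, Y=2, X=0) weight 1/42
  (Z=3, Y=2, X=1) weight 1/21
  (Z=3, Y=2, X=2) weight 1/84
  (Z=4, Y=0, X=0) weight 2/63
  (Z=4, Y=0, X=1) weight 4/63
  … 1 more
Group by Z:
  weight(Z=2) = 1/8
  weight(Z=3) = 1/12
  weight(Z=4) = 1/9
Total weight = 1/8 + 1/12 + 1/9 = 23/72
P(Z=2 | obs) = 1/8 / 23/72 = 9/23
P(Z=3 | obs) = 1/12 / 23/72 = 6/23
P(Z=4 | obs) = 1/9 / 23/72 = 8/23

P(Z=2) = 9/23, P(Z=3) = 6/23, P(Z=4) = 8/23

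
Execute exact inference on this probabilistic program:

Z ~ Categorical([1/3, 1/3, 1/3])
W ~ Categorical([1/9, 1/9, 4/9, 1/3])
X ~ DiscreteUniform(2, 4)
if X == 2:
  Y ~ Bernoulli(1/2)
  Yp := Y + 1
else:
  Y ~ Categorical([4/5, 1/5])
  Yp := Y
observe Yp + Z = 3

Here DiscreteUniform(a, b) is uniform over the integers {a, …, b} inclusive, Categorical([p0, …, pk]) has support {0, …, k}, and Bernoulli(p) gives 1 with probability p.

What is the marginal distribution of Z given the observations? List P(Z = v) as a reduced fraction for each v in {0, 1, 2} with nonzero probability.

Enumerate traces; 16 have nonzero weight after conditioning:
  (Z=1, W=0, X=2, Y=1) weight 1/162
  (Z=1, W=1, X=2, Y=1) weight 1/162
  (Z=1, W=2, X=2, Y=1) weight 2/81
  (Z=1, W=3, X=2, Y=1) weight 1/54
  (Z=2, W=0, X=2, Y=0) weight 1/162
  (Z=2, W=0, X=3, Y=1) weight 1/405
  (Z=2, W=0, X=4, Y=1) weight 1/405
  (Z=2, W=1, X=2, Y=0) weight 1/162
  … 8 more
Group by Z:
  weight(Z=1) = 1/18
  weight(Z=2) = 1/10
Total weight = 1/18 + 1/10 = 7/45
P(Z=1 | obs) = 1/18 / 7/45 = 5/14
P(Z=2 | obs) = 1/10 / 7/45 = 9/14

P(Z=1) = 5/14, P(Z=2) = 9/14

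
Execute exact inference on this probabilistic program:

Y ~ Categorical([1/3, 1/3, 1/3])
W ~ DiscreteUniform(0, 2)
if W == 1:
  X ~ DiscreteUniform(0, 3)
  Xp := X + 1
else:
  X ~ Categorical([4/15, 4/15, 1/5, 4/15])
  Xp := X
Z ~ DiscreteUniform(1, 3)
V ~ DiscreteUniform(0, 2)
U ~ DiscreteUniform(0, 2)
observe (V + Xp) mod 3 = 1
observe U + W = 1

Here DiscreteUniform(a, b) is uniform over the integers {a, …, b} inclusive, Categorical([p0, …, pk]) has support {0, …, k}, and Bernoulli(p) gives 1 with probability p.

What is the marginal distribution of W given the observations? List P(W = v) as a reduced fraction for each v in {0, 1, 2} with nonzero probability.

P(W=0) = 1/2, P(W=1) = 1/2

Enumerate traces; 72 have nonzero weight after conditioning:
  (Y=0, W=0, X=0, Z=1, V=1, U=1) weight 4/3645
  (Y=0, W=0, X=0, Z=2, V=1, U=1) weight 4/3645
  (Y=0, W=0, X=0, Z=3, V=1, U=1) weight 4/3645
  (Y=0, W=0, X=1, Z=1, V=0, U=1) weight 4/3645
  (Y=0, W=0, X=1, Z=2, V=0, U=1) weight 4/3645
  (Y=0, W=0, X=1, Z=3, V=0, U=1) weight 4/3645
  (Y=0, W=0, X=2, Z=1, V=2, U=1) weight 1/1215
  (Y=0, W=0, X=2, Z=2, V=2, U=1) weight 1/1215
  (Y=0, W=1, X=0, Z=1, V=0, U=0) weight 1/972
  … 63 more
Group by W:
  weight(W=0) = 1/27
  weight(W=1) = 1/27
Total weight = 1/27 + 1/27 = 2/27
P(W=0 | obs) = 1/27 / 2/27 = 1/2
P(W=1 | obs) = 1/27 / 2/27 = 1/2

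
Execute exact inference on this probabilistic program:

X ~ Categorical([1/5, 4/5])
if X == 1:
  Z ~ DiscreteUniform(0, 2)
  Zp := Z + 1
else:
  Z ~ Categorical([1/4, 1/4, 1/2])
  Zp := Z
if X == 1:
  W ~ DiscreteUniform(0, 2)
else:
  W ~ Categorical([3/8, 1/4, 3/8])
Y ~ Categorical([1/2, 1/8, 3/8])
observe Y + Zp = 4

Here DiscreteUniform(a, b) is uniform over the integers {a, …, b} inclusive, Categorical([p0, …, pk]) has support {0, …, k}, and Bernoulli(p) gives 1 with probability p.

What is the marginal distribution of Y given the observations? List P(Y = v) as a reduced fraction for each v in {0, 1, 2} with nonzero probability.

Enumerate traces; 9 have nonzero weight after conditioning:
  (X=0, Z=2, W=0, Y=2) weight 9/640
  (X=0, Z=2, W=1, Y=2) weight 3/320
  (X=0, Z=2, W=2, Y=2) weight 9/640
  (X=1, Z=1, W=0, Y=2) weight 1/30
  (X=1, Z=1, W=1, Y=2) weight 1/30
  (X=1, Z=1, W=2, Y=2) weight 1/30
  (X=1, Z=2, W=0, Y=1) weight 1/90
  (X=1, Z=2, W=1, Y=1) weight 1/90
  … 1 more
Group by Y:
  weight(Y=1) = 1/30
  weight(Y=2) = 11/80
Total weight = 1/30 + 11/80 = 41/240
P(Y=1 | obs) = 1/30 / 41/240 = 8/41
P(Y=2 | obs) = 11/80 / 41/240 = 33/41

P(Y=1) = 8/41, P(Y=2) = 33/41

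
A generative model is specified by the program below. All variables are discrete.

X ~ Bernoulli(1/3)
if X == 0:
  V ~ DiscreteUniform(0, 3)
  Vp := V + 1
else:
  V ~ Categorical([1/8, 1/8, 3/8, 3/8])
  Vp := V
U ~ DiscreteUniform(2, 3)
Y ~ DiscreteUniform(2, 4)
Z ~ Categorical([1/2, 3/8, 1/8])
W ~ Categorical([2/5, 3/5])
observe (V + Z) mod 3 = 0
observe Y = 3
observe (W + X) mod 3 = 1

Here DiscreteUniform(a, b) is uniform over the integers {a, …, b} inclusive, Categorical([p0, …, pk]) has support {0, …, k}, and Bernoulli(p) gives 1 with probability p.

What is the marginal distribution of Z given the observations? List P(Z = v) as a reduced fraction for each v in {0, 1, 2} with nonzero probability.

P(Z=0) = 32/49, P(Z=1) = 27/98, P(Z=2) = 1/14

Enumerate traces; 16 have nonzero weight after conditioning:
  (X=0, V=0, U=2, Y=3, Z=0, W=1) weight 1/120
  (X=0, V=0, U=3, Y=3, Z=0, W=1) weight 1/120
  (X=0, V=1, U=2, Y=3, Z=2, W=1) weight 1/480
  (X=0, V=1, U=3, Y=3, Z=2, W=1) weight 1/480
  (X=0, V=2, U=2, Y=3, Z=1, W=1) weight 1/160
  (X=0, V=2, U=3, Y=3, Z=1, W=1) weight 1/160
  (X=0, V=3, U=2, Y=3, Z=0, W=1) weight 1/120
  (X=0, V=3, U=3, Y=3, Z=0, W=1) weight 1/120
  … 8 more
Group by Z:
  weight(Z=0) = 2/45
  weight(Z=1) = 3/160
  weight(Z=2) = 7/1440
Total weight = 2/45 + 3/160 + 7/1440 = 49/720
P(Z=0 | obs) = 2/45 / 49/720 = 32/49
P(Z=1 | obs) = 3/160 / 49/720 = 27/98
P(Z=2 | obs) = 7/1440 / 49/720 = 1/14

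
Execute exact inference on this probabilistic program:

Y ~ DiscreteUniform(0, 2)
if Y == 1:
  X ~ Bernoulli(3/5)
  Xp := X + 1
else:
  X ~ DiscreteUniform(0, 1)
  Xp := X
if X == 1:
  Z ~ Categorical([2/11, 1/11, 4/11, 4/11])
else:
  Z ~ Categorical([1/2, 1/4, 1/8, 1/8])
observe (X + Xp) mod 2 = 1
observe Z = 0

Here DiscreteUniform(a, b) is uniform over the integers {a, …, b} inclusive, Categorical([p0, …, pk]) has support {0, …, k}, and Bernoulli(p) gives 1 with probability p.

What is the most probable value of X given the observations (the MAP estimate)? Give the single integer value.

Enumerate traces; 2 have nonzero weight after conditioning:
  (Y=1, X=0, Z=0) weight 1/15
  (Y=1, X=1, Z=0) weight 2/55
Group by X:
  weight(X=0) = 1/15
  weight(X=1) = 2/55
Total weight = 1/15 + 2/55 = 17/165
P(X=0 | obs) = 1/15 / 17/165 = 11/17
P(X=1 | obs) = 2/55 / 17/165 = 6/17
argmax = 0

argmax_v P(X = v | obs) = 0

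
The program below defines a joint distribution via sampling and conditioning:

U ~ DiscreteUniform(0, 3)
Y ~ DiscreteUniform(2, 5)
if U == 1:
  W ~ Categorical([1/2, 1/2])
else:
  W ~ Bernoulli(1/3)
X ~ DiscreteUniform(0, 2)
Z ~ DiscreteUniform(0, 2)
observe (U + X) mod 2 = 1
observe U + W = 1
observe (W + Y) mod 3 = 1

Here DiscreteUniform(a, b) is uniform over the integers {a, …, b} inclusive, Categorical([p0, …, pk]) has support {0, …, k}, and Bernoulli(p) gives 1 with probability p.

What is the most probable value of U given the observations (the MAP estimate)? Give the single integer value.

Enumerate traces; 9 have nonzero weight after conditioning:
  (U=0, Y=3, W=1, X=1, Z=0) weight 1/432
  (U=0, Y=3, W=1, X=1, Z=1) weight 1/432
  (U=0, Y=3, W=1, X=1, Z=2) weight 1/432
  (U=1, Y=4, W=0, X=0, Z=0) weight 1/288
  (U=1, Y=4, W=0, X=0, Z=1) weight 1/288
  (U=1, Y=4, W=0, X=0, Z=2) weight 1/288
  (U=1, Y=4, W=0, X=2, Z=0) weight 1/288
  (U=1, Y=4, W=0, X=2, Z=1) weight 1/288
  … 1 more
Group by U:
  weight(U=0) = 1/144
  weight(U=1) = 1/48
Total weight = 1/144 + 1/48 = 1/36
P(U=0 | obs) = 1/144 / 1/36 = 1/4
P(U=1 | obs) = 1/48 / 1/36 = 3/4
argmax = 1

argmax_v P(U = v | obs) = 1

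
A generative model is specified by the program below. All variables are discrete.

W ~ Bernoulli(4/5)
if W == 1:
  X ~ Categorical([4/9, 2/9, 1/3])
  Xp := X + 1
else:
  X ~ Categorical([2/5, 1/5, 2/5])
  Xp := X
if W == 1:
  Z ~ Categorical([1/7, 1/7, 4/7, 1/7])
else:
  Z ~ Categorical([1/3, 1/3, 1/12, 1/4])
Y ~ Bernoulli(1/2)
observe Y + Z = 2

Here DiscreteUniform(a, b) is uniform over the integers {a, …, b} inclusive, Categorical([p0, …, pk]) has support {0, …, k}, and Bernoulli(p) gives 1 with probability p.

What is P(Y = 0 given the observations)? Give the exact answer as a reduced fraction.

P(Y = 0 | obs) = 199/275

Enumerate traces; 12 have nonzero weight after conditioning:
  (W=0, X=0, Z=1, Y=1) weight 1/75
  (W=0, X=0, Z=2, Y=0) weight 1/300
  (W=0, X=1, Z=1, Y=1) weight 1/150
  (W=0, X=1, Z=2, Y=0) weight 1/600
  (W=0, X=2, Z=1, Y=1) weight 1/75
  (W=0, X=2, Z=2, Y=0) weight 1/300
  (W=1, X=0, Z=1, Y=1) weight 8/315
  (W=1, X=0, Z=2, Y=0) weight 32/315
  … 4 more
Group by Y:
  weight(Y=0) = 199/840
  weight(Y=1) = 19/210
Total weight = 199/840 + 19/210 = 55/168
P(Y=0 | obs) = 199/840 / 55/168 = 199/275
P(Y=1 | obs) = 19/210 / 55/168 = 76/275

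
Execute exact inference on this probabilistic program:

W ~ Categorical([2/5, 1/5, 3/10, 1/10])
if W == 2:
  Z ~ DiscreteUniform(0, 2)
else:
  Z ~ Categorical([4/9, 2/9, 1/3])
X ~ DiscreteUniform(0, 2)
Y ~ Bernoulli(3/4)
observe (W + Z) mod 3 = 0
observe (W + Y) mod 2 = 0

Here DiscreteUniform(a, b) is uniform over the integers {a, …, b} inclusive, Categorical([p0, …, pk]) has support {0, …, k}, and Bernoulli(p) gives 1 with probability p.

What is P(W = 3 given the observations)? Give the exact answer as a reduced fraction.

P(W = 3 | obs) = 12/55

Enumerate traces; 12 have nonzero weight after conditioning:
  (W=0, Z=0, X=0, Y=0) weight 2/135
  (W=0, Z=0, X=1, Y=0) weight 2/135
  (W=0, Z=0, X=2, Y=0) weight 2/135
  (W=1, Z=2, X=0, Y=1) weight 1/60
  (W=1, Z=2, X=1, Y=1) weight 1/60
  (W=1, Z=2, X=2, Y=1) weight 1/60
  (W=2, Z=1, X=0, Y=0) weight 1/120
  (W=2, Z=1, X=1, Y=0) weight 1/120
  (W=3, Z=0, X=0, Y=1) weight 1/90
  … 3 more
Group by W:
  weight(W=0) = 2/45
  weight(W=1) = 1/20
  weight(W=2) = 1/40
  weight(W=3) = 1/30
Total weight = 2/45 + 1/20 + 1/40 + 1/30 = 11/72
P(W=0 | obs) = 2/45 / 11/72 = 16/55
P(W=1 | obs) = 1/20 / 11/72 = 18/55
P(W=2 | obs) = 1/40 / 11/72 = 9/55
P(W=3 | obs) = 1/30 / 11/72 = 12/55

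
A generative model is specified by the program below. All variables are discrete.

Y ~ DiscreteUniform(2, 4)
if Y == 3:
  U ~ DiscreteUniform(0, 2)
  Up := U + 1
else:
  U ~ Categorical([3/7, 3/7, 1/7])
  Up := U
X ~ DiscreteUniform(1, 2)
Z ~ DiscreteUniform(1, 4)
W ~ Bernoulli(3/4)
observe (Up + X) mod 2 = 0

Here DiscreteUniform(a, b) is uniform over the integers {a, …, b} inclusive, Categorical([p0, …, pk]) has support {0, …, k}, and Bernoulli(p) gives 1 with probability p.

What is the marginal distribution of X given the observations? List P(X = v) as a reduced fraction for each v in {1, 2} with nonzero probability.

Enumerate traces; 72 have nonzero weight after conditioning:
  (Y=2, U=0, X=2, Z=1, W=0) weight 1/224
  (Y=2, U=0, X=2, Z=1, W=1) weight 3/224
  (Y=2, U=0, X=2, Z=2, W=0) weight 1/224
  (Y=2, U=0, X=2, Z=2, W=1) weight 3/224
  (Y=2, U=0, X=2, Z=3, W=0) weight 1/224
  (Y=2, U=0, X=2, Z=3, W=1) weight 3/224
  (Y=2, U=0, X=2, Z=4, W=0) weight 1/224
  (Y=2, U=0, X=2, Z=4, W=1) weight 3/224
  (Y=2, U=1, X=1, Z=1, W=0) weight 1/224
  … 63 more
Group by X:
  weight(X=1) = 16/63
  weight(X=2) = 31/126
Total weight = 16/63 + 31/126 = 1/2
P(X=1 | obs) = 16/63 / 1/2 = 32/63
P(X=2 | obs) = 31/126 / 1/2 = 31/63

P(X=1) = 32/63, P(X=2) = 31/63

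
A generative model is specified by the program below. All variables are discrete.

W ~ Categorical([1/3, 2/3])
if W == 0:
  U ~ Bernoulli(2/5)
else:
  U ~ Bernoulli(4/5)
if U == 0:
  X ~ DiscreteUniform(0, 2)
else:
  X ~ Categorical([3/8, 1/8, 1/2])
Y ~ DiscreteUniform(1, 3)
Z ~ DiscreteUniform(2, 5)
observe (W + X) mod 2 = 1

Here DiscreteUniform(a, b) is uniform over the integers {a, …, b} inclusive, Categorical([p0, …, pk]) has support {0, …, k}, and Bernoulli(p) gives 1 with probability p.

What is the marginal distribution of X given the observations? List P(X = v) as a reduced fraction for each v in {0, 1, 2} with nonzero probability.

P(X=0) = 44/115, P(X=1) = 3/23, P(X=2) = 56/115

Enumerate traces; 72 have nonzero weight after conditioning:
  (W=0, U=0, X=1, Y=1, Z=2) weight 1/180
  (W=0, U=0, X=1, Y=1, Z=3) weight 1/180
  (W=0, U=0, X=1, Y=1, Z=4) weight 1/180
  (W=0, U=0, X=1, Y=1, Z=5) weight 1/180
  (W=0, U=0, X=1, Y=2, Z=2) weight 1/180
  (W=0, U=0, X=1, Y=2, Z=3) weight 1/180
  (W=0, U=0, X=1, Y=2, Z=4) weight 1/180
  (W=0, U=0, X=1, Y=2, Z=5) weight 1/180
  (W=1, U=0, X=0, Y=1, Z=2) weight 1/270
  (W=1, U=0, X=2, Y=1, Z=2) weight 1/270
  … 62 more
Group by X:
  weight(X=0) = 11/45
  weight(X=1) = 1/12
  weight(X=2) = 14/45
Total weight = 11/45 + 1/12 + 14/45 = 23/36
P(X=0 | obs) = 11/45 / 23/36 = 44/115
P(X=1 | obs) = 1/12 / 23/36 = 3/23
P(X=2 | obs) = 14/45 / 23/36 = 56/115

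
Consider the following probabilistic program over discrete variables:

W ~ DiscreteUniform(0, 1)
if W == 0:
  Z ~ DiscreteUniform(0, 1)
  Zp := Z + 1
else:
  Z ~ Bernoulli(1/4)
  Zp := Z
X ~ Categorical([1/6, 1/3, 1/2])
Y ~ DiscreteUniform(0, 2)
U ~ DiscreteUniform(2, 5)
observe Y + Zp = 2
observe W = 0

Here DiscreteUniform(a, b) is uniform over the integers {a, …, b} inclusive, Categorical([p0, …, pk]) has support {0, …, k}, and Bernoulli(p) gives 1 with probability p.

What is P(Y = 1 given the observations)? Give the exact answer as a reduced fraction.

Enumerate traces; 24 have nonzero weight after conditioning:
  (W=0, Z=0, X=0, Y=1, U=2) weight 1/288
  (W=0, Z=0, X=0, Y=1, U=3) weight 1/288
  (W=0, Z=0, X=0, Y=1, U=4) weight 1/288
  (W=0, Z=0, X=0, Y=1, U=5) weight 1/288
  (W=0, Z=0, X=1, Y=1, U=2) weight 1/144
  (W=0, Z=0, X=1, Y=1, U=3) weight 1/144
  (W=0, Z=0, X=1, Y=1, U=4) weight 1/144
  (W=0, Z=0, X=1, Y=1, U=5) weight 1/144
  (W=0, Z=1, X=0, Y=0, U=2) weight 1/288
  … 15 more
Group by Y:
  weight(Y=0) = 1/12
  weight(Y=1) = 1/12
Total weight = 1/12 + 1/12 = 1/6
P(Y=0 | obs) = 1/12 / 1/6 = 1/2
P(Y=1 | obs) = 1/12 / 1/6 = 1/2

P(Y = 1 | obs) = 1/2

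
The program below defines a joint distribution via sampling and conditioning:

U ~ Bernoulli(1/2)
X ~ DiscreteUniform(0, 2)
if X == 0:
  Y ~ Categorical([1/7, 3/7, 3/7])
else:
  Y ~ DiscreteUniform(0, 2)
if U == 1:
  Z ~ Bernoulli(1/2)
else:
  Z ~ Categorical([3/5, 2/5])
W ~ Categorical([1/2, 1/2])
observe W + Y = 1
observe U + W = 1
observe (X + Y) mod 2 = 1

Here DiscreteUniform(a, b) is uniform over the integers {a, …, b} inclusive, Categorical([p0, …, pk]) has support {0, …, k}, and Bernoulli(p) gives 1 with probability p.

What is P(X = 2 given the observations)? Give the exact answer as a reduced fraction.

P(X = 2 | obs) = 7/23

Enumerate traces; 6 have nonzero weight after conditioning:
  (U=0, X=1, Y=0, Z=0, W=1) weight 1/60
  (U=0, X=1, Y=0, Z=1, W=1) weight 1/90
  (U=1, X=0, Y=1, Z=0, W=0) weight 1/56
  (U=1, X=0, Y=1, Z=1, W=0) weight 1/56
  (U=1, X=2, Y=1, Z=0, W=0) weight 1/72
  (U=1, X=2, Y=1, Z=1, W=0) weight 1/72
Group by X:
  weight(X=0) = 1/28
  weight(X=1) = 1/36
  weight(X=2) = 1/36
Total weight = 1/28 + 1/36 + 1/36 = 23/252
P(X=0 | obs) = 1/28 / 23/252 = 9/23
P(X=1 | obs) = 1/36 / 23/252 = 7/23
P(X=2 | obs) = 1/36 / 23/252 = 7/23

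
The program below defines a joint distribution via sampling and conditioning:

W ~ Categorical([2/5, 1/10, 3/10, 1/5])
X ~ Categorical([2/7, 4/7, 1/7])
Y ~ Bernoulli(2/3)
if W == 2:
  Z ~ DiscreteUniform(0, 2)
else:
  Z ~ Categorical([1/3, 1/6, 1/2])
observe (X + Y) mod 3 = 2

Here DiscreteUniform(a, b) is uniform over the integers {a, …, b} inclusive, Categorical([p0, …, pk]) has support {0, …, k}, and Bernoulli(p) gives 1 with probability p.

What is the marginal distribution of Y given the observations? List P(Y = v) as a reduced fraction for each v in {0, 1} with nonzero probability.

Enumerate traces; 24 have nonzero weight after conditioning:
  (W=0, X=1, Y=1, Z=0) weight 16/315
  (W=0, X=1, Y=1, Z=1) weight 8/315
  (W=0, X=1, Y=1, Z=2) weight 8/105
  (W=0, X=2, Y=0, Z=0) weight 2/315
  (W=0, X=2, Y=0, Z=1) weight 1/315
  (W=0, X=2, Y=0, Z=2) weight 1/105
  (W=1, X=1, Y=1, Z=0) weight 4/315
  (W=1, X=1, Y=1, Z=1) weight 2/315
  … 16 more
Group by Y:
  weight(Y=0) = 1/21
  weight(Y=1) = 8/21
Total weight = 1/21 + 8/21 = 3/7
P(Y=0 | obs) = 1/21 / 3/7 = 1/9
P(Y=1 | obs) = 8/21 / 3/7 = 8/9

P(Y=0) = 1/9, P(Y=1) = 8/9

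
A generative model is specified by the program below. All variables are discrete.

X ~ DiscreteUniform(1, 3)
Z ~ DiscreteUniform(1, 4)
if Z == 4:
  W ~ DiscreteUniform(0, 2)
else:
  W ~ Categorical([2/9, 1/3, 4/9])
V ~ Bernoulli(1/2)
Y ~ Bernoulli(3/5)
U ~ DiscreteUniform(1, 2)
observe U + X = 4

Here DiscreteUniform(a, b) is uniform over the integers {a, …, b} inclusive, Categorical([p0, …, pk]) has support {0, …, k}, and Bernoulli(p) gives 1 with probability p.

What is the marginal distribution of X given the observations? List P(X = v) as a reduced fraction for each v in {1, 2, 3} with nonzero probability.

Enumerate traces; 96 have nonzero weight after conditioning:
  (X=2, Z=1, W=0, V=0, Y=0, U=2) weight 1/540
  (X=2, Z=1, W=0, V=0, Y=1, U=2) weight 1/360
  (X=2, Z=1, W=0, V=1, Y=0, U=2) weight 1/540
  (X=2, Z=1, W=0, V=1, Y=1, U=2) weight 1/360
  (X=2, Z=1, W=1, V=0, Y=0, U=2) weight 1/360
  (X=2, Z=1, W=1, V=0, Y=1, U=2) weight 1/240
  (X=2, Z=1, W=1, V=1, Y=0, U=2) weight 1/360
  (X=2, Z=1, W=1, V=1, Y=1, U=2) weight 1/240
  (X=3, Z=1, W=0, V=0, Y=0, U=1) weight 1/540
  … 87 more
Group by X:
  weight(X=2) = 1/6
  weight(X=3) = 1/6
Total weight = 1/6 + 1/6 = 1/3
P(X=2 | obs) = 1/6 / 1/3 = 1/2
P(X=3 | obs) = 1/6 / 1/3 = 1/2

P(X=2) = 1/2, P(X=3) = 1/2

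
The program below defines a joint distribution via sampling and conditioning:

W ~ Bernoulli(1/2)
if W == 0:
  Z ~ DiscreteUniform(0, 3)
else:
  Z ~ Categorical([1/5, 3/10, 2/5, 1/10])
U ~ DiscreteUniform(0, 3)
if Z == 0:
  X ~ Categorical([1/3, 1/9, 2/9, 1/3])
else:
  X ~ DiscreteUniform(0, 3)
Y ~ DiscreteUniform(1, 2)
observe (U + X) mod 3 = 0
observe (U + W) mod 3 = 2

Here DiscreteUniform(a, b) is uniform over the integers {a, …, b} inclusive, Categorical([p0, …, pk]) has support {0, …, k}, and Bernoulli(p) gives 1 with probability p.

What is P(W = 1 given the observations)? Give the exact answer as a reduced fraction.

Enumerate traces; 16 have nonzero weight after conditioning:
  (W=0, Z=0, U=2, X=1, Y=1) weight 1/576
  (W=0, Z=0, U=2, X=1, Y=2) weight 1/576
  (W=0, Z=1, U=2, X=1, Y=1) weight 1/256
  (W=0, Z=1, U=2, X=1, Y=2) weight 1/256
  (W=0, Z=2, U=2, X=1, Y=1) weight 1/256
  (W=0, Z=2, U=2, X=1, Y=2) weight 1/256
  (W=0, Z=3, U=2, X=1, Y=1) weight 1/256
  (W=0, Z=3, U=2, X=1, Y=2) weight 1/256
  (W=1, Z=0, U=1, X=2, Y=1) weight 1/360
  … 7 more
Group by W:
  weight(W=0) = 31/1152
  weight(W=1) = 11/360
Total weight = 31/1152 + 11/360 = 331/5760
P(W=0 | obs) = 31/1152 / 331/5760 = 155/331
P(W=1 | obs) = 11/360 / 331/5760 = 176/331

P(W = 1 | obs) = 176/331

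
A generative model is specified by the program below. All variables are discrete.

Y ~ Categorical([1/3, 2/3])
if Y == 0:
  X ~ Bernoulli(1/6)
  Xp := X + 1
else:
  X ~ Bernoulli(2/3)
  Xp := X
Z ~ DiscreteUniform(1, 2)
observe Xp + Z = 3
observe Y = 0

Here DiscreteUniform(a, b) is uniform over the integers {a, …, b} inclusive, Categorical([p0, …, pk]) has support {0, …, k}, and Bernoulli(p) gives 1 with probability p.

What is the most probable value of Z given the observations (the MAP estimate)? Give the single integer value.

Enumerate traces; 2 have nonzero weight after conditioning:
  (Y=0, X=0, Z=2) weight 5/36
  (Y=0, X=1, Z=1) weight 1/36
Group by Z:
  weight(Z=1) = 1/36
  weight(Z=2) = 5/36
Total weight = 1/36 + 5/36 = 1/6
P(Z=1 | obs) = 1/36 / 1/6 = 1/6
P(Z=2 | obs) = 5/36 / 1/6 = 5/6
argmax = 2

argmax_v P(Z = v | obs) = 2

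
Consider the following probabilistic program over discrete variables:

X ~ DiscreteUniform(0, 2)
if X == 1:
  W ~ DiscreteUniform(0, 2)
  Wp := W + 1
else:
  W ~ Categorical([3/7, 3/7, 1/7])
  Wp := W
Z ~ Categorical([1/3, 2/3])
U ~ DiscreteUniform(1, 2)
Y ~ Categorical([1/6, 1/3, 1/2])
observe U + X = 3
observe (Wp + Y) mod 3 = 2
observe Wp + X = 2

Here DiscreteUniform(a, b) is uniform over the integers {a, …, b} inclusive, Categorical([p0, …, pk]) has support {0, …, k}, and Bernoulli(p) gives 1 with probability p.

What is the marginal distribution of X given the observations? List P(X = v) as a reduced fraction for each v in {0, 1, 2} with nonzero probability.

P(X=1) = 14/41, P(X=2) = 27/41

Enumerate traces; 4 have nonzero weight after conditioning:
  (X=1, W=0, Z=0, U=2, Y=1) weight 1/162
  (X=1, W=0, Z=1, U=2, Y=1) weight 1/81
  (X=2, W=0, Z=0, U=1, Y=2) weight 1/84
  (X=2, W=0, Z=1, U=1, Y=2) weight 1/42
Group by X:
  weight(X=1) = 1/54
  weight(X=2) = 1/28
Total weight = 1/54 + 1/28 = 41/756
P(X=1 | obs) = 1/54 / 41/756 = 14/41
P(X=2 | obs) = 1/28 / 41/756 = 27/41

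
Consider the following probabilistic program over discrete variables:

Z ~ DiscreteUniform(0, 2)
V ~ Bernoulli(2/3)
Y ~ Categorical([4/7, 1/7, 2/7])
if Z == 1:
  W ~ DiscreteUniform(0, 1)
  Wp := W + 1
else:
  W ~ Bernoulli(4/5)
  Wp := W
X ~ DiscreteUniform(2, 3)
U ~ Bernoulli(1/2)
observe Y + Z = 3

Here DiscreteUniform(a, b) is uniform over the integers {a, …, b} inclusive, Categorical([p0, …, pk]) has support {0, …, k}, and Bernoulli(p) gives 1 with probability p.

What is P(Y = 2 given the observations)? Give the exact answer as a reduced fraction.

P(Y = 2 | obs) = 2/3

Enumerate traces; 32 have nonzero weight after conditioning:
  (Z=1, V=0, Y=2, W=0, X=2, U=0) weight 1/252
  (Z=1, V=0, Y=2, W=0, X=2, U=1) weight 1/252
  (Z=1, V=0, Y=2, W=0, X=3, U=0) weight 1/252
  (Z=1, V=0, Y=2, W=0, X=3, U=1) weight 1/252
  (Z=1, V=0, Y=2, W=1, X=2, U=0) weight 1/252
  (Z=1, V=0, Y=2, W=1, X=2, U=1) weight 1/252
  (Z=1, V=0, Y=2, W=1, X=3, U=0) weight 1/252
  (Z=1, V=0, Y=2, W=1, X=3, U=1) weight 1/252
  (Z=2, V=0, Y=1, W=0, X=2, U=0) weight 1/1260
  … 23 more
Group by Y:
  weight(Y=1) = 1/21
  weight(Y=2) = 2/21
Total weight = 1/21 + 2/21 = 1/7
P(Y=1 | obs) = 1/21 / 1/7 = 1/3
P(Y=2 | obs) = 2/21 / 1/7 = 2/3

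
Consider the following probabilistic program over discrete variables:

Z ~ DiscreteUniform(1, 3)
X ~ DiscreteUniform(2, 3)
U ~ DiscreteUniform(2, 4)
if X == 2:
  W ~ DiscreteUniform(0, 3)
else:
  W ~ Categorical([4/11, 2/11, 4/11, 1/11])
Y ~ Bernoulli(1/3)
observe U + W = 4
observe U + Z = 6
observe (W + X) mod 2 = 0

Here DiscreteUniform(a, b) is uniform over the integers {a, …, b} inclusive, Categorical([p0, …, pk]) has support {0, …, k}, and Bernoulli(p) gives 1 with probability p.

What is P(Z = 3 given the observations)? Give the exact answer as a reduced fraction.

P(Z = 3 | obs) = 8/19

Enumerate traces; 4 have nonzero weight after conditioning:
  (Z=2, X=2, U=4, W=0, Y=0) weight 1/108
  (Z=2, X=2, U=4, W=0, Y=1) weight 1/216
  (Z=3, X=3, U=3, W=1, Y=0) weight 2/297
  (Z=3, X=3, U=3, W=1, Y=1) weight 1/297
Group by Z:
  weight(Z=2) = 1/72
  weight(Z=3) = 1/99
Total weight = 1/72 + 1/99 = 19/792
P(Z=2 | obs) = 1/72 / 19/792 = 11/19
P(Z=3 | obs) = 1/99 / 19/792 = 8/19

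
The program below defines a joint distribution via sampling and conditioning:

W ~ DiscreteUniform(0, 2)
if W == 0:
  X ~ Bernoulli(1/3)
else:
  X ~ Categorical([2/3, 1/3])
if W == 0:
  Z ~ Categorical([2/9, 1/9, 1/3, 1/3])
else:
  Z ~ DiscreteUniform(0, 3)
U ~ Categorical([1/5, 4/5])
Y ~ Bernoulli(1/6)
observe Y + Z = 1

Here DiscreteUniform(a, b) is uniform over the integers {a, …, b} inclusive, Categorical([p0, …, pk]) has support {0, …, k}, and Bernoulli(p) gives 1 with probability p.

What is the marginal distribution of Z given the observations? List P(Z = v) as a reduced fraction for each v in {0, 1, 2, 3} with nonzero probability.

P(Z=0) = 13/68, P(Z=1) = 55/68

Enumerate traces; 24 have nonzero weight after conditioning:
  (W=0, X=0, Z=0, U=0, Y=1) weight 2/1215
  (W=0, X=0, Z=0, U=1, Y=1) weight 8/1215
  (W=0, X=0, Z=1, U=0, Y=0) weight 1/243
  (W=0, X=0, Z=1, U=1, Y=0) weight 4/243
  (W=0, X=1, Z=0, U=0, Y=1) weight 1/1215
  (W=0, X=1, Z=0, U=1, Y=1) weight 4/1215
  (W=0, X=1, Z=1, U=0, Y=0) weight 1/486
  (W=0, X=1, Z=1, U=1, Y=0) weight 2/243
  … 16 more
Group by Z:
  weight(Z=0) = 13/324
  weight(Z=1) = 55/324
Total weight = 13/324 + 55/324 = 17/81
P(Z=0 | obs) = 13/324 / 17/81 = 13/68
P(Z=1 | obs) = 55/324 / 17/81 = 55/68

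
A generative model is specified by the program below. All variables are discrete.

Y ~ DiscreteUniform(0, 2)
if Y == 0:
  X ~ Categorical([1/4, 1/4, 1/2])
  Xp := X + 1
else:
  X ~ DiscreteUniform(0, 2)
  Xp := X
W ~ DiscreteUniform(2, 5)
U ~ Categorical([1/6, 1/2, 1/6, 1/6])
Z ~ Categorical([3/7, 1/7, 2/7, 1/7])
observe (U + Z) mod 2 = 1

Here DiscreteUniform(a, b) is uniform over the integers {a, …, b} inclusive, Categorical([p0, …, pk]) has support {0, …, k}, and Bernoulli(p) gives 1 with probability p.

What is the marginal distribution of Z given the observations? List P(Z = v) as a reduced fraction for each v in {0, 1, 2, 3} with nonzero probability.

P(Z=0) = 1/2, P(Z=1) = 1/12, P(Z=2) = 1/3, P(Z=3) = 1/12

Enumerate traces; 288 have nonzero weight after conditioning:
  (Y=0, X=0, W=2, U=0, Z=1) weight 1/2016
  (Y=0, X=0, W=2, U=0, Z=3) weight 1/2016
  (Y=0, X=0, W=2, U=1, Z=0) weight 1/224
  (Y=0, X=0, W=2, U=1, Z=2) weight 1/336
  (Y=0, X=0, W=2, U=2, Z=1) weight 1/2016
  (Y=0, X=0, W=2, U=2, Z=3) weight 1/2016
  (Y=0, X=0, W=2, U=3, Z=0) weight 1/672
  (Y=0, X=0, W=2, U=3, Z=2) weight 1/1008
  … 280 more
Group by Z:
  weight(Z=0) = 2/7
  weight(Z=1) = 1/21
  weight(Z=2) = 4/21
  weight(Z=3) = 1/21
Total weight = 2/7 + 1/21 + 4/21 + 1/21 = 4/7
P(Z=0 | obs) = 2/7 / 4/7 = 1/2
P(Z=1 | obs) = 1/21 / 4/7 = 1/12
P(Z=2 | obs) = 4/21 / 4/7 = 1/3
P(Z=3 | obs) = 1/21 / 4/7 = 1/12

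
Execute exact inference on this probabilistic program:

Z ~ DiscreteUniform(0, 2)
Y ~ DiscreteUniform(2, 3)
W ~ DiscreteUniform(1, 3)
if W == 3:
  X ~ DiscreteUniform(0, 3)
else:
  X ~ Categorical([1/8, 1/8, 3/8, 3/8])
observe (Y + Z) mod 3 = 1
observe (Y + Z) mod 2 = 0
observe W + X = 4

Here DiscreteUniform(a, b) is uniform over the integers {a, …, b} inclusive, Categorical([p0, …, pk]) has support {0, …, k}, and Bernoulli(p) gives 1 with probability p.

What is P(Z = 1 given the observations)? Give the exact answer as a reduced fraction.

Enumerate traces; 6 have nonzero weight after conditioning:
  (Z=1, Y=3, W=1, X=3) weight 1/48
  (Z=1, Y=3, W=2, X=2) weight 1/48
  (Z=1, Y=3, W=3, X=1) weight 1/72
  (Z=2, Y=2, W=1, X=3) weight 1/48
  (Z=2, Y=2, W=2, X=2) weight 1/48
  (Z=2, Y=2, W=3, X=1) weight 1/72
Group by Z:
  weight(Z=1) = 1/18
  weight(Z=2) = 1/18
Total weight = 1/18 + 1/18 = 1/9
P(Z=1 | obs) = 1/18 / 1/9 = 1/2
P(Z=2 | obs) = 1/18 / 1/9 = 1/2

P(Z = 1 | obs) = 1/2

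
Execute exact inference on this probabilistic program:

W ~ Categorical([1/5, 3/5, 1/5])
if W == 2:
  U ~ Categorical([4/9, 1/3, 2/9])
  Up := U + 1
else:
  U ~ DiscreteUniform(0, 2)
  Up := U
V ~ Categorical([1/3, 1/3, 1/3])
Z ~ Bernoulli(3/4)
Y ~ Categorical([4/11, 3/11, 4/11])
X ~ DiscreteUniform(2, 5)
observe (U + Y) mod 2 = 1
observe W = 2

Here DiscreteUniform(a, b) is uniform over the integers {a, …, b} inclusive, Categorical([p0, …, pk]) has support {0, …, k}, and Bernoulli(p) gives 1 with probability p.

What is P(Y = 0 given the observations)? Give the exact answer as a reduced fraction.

P(Y = 0 | obs) = 2/7

Enumerate traces; 96 have nonzero weight after conditioning:
  (W=2, U=0, V=0, Z=0, Y=1, X=2) weight 1/1980
  (W=2, U=0, V=0, Z=0, Y=1, X=3) weight 1/1980
  (W=2, U=0, V=0, Z=0, Y=1, X=4) weight 1/1980
  (W=2, U=0, V=0, Z=0, Y=1, X=5) weight 1/1980
  (W=2, U=0, V=0, Z=1, Y=1, X=2) weight 1/660
  (W=2, U=0, V=0, Z=1, Y=1, X=3) weight 1/660
  (W=2, U=0, V=0, Z=1, Y=1, X=4) weight 1/660
  (W=2, U=0, V=0, Z=1, Y=1, X=5) weight 1/660
  (W=2, U=1, V=0, Z=0, Y=0, X=2) weight 1/1980
  (W=2, U=1, V=0, Z=0, Y=2, X=2) weight 1/1980
  … 86 more
Group by Y:
  weight(Y=0) = 4/165
  weight(Y=1) = 2/55
  weight(Y=2) = 4/165
Total weight = 4/165 + 2/55 + 4/165 = 14/165
P(Y=0 | obs) = 4/165 / 14/165 = 2/7
P(Y=1 | obs) = 2/55 / 14/165 = 3/7
P(Y=2 | obs) = 4/165 / 14/165 = 2/7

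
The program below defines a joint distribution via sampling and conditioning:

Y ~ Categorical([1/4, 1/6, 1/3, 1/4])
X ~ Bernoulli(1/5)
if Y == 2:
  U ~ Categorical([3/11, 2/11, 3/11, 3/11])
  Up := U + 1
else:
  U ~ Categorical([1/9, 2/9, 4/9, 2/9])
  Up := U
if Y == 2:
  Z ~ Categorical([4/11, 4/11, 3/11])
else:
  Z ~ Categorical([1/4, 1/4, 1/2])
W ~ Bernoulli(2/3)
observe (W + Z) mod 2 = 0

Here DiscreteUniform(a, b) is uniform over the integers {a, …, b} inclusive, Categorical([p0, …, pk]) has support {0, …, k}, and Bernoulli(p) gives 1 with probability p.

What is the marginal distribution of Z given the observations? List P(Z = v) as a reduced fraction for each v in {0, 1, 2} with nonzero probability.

Enumerate traces; 96 have nonzero weight after conditioning:
  (Y=0, X=0, U=0, Z=0, W=0) weight 1/540
  (Y=0, X=0, U=0, Z=1, W=1) weight 1/270
  (Y=0, X=0, U=0, Z=2, W=0) weight 1/270
  (Y=0, X=0, U=1, Z=0, W=0) weight 1/270
  (Y=0, X=0, U=1, Z=1, W=1) weight 1/135
  (Y=0, X=0, U=1, Z=2, W=0) weight 1/135
  (Y=0, X=0, U=2, Z=0, W=0) weight 1/135
  (Y=0, X=0, U=2, Z=1, W=1) weight 2/135
  … 88 more
Group by Z:
  weight(Z=0) = 19/198
  weight(Z=1) = 19/99
  weight(Z=2) = 14/99
Total weight = 19/198 + 19/99 + 14/99 = 85/198
P(Z=0 | obs) = 19/198 / 85/198 = 19/85
P(Z=1 | obs) = 19/99 / 85/198 = 38/85
P(Z=2 | obs) = 14/99 / 85/198 = 28/85

P(Z=0) = 19/85, P(Z=1) = 38/85, P(Z=2) = 28/85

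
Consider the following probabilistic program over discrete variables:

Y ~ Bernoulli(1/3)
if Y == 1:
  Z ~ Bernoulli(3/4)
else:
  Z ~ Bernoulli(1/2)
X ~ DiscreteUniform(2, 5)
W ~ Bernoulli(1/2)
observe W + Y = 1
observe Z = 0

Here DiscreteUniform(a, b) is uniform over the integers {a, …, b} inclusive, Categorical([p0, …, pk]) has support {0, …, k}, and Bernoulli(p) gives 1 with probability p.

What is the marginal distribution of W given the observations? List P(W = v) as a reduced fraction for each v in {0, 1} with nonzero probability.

P(W=0) = 1/5, P(W=1) = 4/5

Enumerate traces; 8 have nonzero weight after conditioning:
  (Y=0, Z=0, X=2, W=1) weight 1/24
  (Y=0, Z=0, X=3, W=1) weight 1/24
  (Y=0, Z=0, X=4, W=1) weight 1/24
  (Y=0, Z=0, X=5, W=1) weight 1/24
  (Y=1, Z=0, X=2, W=0) weight 1/96
  (Y=1, Z=0, X=3, W=0) weight 1/96
  (Y=1, Z=0, X=4, W=0) weight 1/96
  (Y=1, Z=0, X=5, W=0) weight 1/96
Group by W:
  weight(W=0) = 1/24
  weight(W=1) = 1/6
Total weight = 1/24 + 1/6 = 5/24
P(W=0 | obs) = 1/24 / 5/24 = 1/5
P(W=1 | obs) = 1/6 / 5/24 = 4/5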